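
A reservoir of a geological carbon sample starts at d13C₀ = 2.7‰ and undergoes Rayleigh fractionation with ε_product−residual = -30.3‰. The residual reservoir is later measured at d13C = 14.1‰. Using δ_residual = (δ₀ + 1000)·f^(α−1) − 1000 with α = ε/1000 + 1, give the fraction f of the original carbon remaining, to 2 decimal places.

0.69

α − 1 = ε/1000 = -0.0303
(δ_res + 1000)/(δ₀ + 1000) = (14.1 + 1000)/(2.7 + 1000) = 1014.1/1002.7 = 1.011369
f = 1.011369^(1/-0.0303) = exp(ln(1.011369)/-0.0303) = exp(0.01131/-0.0303)
f = exp(-0.3731) = 0.6886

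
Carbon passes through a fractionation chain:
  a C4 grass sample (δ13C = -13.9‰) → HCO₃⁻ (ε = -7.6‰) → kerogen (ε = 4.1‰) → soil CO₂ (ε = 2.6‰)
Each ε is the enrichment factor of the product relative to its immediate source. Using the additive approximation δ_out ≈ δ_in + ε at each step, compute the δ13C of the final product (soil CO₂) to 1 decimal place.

step 1: δ ≈ -13.9 + (-7.6) = -21.5‰
step 2: δ ≈ -21.5 + (4.1) = -17.4‰
step 3: δ ≈ -17.4 + (2.6) = -14.8‰

-14.8‰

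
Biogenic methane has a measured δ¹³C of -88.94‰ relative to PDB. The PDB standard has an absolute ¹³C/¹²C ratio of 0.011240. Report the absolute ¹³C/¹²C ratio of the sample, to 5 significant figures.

0.010240

R_sample = R_standard × (δ¹³C/1000 + 1)
R_sample = 0.011240 × (-88.94/1000 + 1) = 0.011240 × 0.911060
R_sample = 0.0102403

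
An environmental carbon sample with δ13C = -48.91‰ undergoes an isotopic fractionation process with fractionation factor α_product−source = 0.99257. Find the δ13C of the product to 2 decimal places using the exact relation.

-55.98‰

δ_product = (δ_source + 1000)·α − 1000
δ_product = (-48.91 + 1000) × 0.99257 − 1000
δ_product = 944.023 − 1000 = -55.977‰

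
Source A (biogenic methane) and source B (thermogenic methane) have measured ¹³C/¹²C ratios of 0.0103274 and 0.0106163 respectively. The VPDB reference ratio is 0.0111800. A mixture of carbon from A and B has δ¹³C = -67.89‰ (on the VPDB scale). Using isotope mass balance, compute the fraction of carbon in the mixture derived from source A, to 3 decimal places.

0.676

δ_A = (0.0103274/0.0111800 − 1)×1000 = (0.923739 − 1)×1000 = -76.261‰
δ_B = (0.0106163/0.0111800 − 1)×1000 = (0.949580 − 1)×1000 = -50.420‰
f_A = (δ_mix − δ_B)/(δ_A − δ_B) = (-67.89 − (-50.420))/(-76.261 − (-50.420))
f_A = -17.470 / -25.841 = 0.6760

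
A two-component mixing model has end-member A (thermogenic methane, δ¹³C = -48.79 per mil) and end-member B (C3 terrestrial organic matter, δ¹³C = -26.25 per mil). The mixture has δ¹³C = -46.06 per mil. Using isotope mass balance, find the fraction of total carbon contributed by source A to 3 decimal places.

0.879

δ_mix = f_A·δ_A + (1 − f_A)·δ_B  ⇒  f_A = (δ_mix − δ_B)/(δ_A − δ_B)
f_A = (-46.06 − (-26.25)) / (-48.79 − (-26.25))
f_A = -19.81 / -22.54 = 0.8789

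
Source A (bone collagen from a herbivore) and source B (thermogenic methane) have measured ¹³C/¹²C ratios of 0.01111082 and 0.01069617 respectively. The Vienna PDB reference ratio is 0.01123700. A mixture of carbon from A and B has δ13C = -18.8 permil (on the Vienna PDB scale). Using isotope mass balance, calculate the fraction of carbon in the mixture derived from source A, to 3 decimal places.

δ_A = (0.01111082/0.01123700 − 1)×1000 = (0.988771 − 1)×1000 = -11.229 permil
δ_B = (0.01069617/0.01123700 − 1)×1000 = (0.951871 − 1)×1000 = -48.129 permil
f_A = (δ_mix − δ_B)/(δ_A − δ_B) = (-18.8 − (-48.129))/(-11.229 − (-48.129))
f_A = 29.329 / 36.900 = 0.7948

0.795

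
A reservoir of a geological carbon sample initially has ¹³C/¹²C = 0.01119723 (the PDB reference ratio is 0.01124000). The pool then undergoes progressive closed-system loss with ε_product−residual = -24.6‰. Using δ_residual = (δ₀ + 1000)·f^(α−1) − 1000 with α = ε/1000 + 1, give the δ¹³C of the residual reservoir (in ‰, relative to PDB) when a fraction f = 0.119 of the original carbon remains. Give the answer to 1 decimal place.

δ₀ = (0.01119723/0.01124000 − 1)×1000 = (0.996195 − 1)×1000 = -3.805‰
α − 1 = ε/1000 = -0.0246
f^(α−1) = 0.119^(-0.0246) = 1.053760
δ_res = (-3.805 + 1000) × 1.053760 − 1000 = 1049.750 − 1000 = 49.75‰

49.7‰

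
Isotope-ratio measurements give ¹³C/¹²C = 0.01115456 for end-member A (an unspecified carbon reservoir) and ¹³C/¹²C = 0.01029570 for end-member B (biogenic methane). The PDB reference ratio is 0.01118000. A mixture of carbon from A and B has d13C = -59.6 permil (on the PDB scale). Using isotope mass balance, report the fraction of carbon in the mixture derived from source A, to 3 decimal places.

δ_A = (0.01115456/0.01118000 − 1)×1000 = (0.997725 − 1)×1000 = -2.275 permil
δ_B = (0.01029570/0.01118000 − 1)×1000 = (0.920903 − 1)×1000 = -79.097 permil
f_A = (δ_mix − δ_B)/(δ_A − δ_B) = (-59.6 − (-79.097))/(-2.275 − (-79.097))
f_A = 19.497 / 76.821 = 0.2538

0.254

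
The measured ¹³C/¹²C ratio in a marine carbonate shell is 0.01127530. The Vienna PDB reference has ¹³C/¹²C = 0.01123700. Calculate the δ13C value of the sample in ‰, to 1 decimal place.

δ13C = (R_sample / R_standard − 1) × 1000
R_sample / R_standard = 0.01127530 / 0.01123700 = 1.003408
δ13C = (1.003408 − 1) × 1000 = 3.41‰

3.4‰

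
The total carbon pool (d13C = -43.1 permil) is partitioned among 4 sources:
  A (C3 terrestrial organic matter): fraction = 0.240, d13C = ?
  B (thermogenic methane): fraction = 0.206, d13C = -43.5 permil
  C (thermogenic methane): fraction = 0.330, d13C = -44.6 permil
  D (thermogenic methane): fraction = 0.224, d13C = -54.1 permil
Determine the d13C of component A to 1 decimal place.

-30.4 permil

Isotope mass balance: δ_bulk = Σ fᵢ·δᵢ.
-43.1 = 0.240×δ_A + 0.206×(-43.5) + 0.330×(-44.6) + 0.224×(-54.1)
0.240·δ_A = -43.1 − (-35.797) = -7.303
δ_A = -7.303 / 0.240 = -30.43 permil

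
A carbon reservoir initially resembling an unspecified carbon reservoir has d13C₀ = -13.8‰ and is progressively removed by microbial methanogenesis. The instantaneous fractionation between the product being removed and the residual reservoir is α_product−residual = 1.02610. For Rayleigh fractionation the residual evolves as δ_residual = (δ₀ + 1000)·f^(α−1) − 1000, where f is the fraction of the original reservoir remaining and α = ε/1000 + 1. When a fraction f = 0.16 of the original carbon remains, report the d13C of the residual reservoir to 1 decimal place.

Rayleigh residual: δ_res = (δ₀ + 1000)·f^(α−1) − 1000
α − 1 = 0.02610
f^(α−1) = 0.16^(0.02610) = 0.953295
δ_res = (-13.8 + 1000) × 0.953295 − 1000 = 940.140 − 1000 = -59.86‰

-59.9‰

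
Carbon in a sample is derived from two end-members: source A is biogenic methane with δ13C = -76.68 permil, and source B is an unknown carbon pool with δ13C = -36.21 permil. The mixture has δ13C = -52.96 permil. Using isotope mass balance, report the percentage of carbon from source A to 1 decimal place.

δ_mix = f_A·δ_A + (1 − f_A)·δ_B  ⇒  f_A = (δ_mix − δ_B)/(δ_A − δ_B)
f_A = (-52.96 − (-36.21)) / (-76.68 − (-36.21))
f_A = -16.75 / -40.47 = 0.4139

41.4%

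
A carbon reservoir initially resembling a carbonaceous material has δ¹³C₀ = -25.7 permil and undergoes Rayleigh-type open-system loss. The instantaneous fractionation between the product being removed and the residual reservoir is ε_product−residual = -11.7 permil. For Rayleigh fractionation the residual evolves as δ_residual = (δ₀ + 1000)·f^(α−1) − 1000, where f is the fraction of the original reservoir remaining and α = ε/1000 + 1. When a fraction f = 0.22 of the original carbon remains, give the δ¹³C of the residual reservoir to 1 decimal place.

-8.3 permil

Rayleigh residual: δ_res = (δ₀ + 1000)·f^(α−1) − 1000
α = ε/1000 + 1 = 0.98830, so α − 1 = -0.01170
f^(α−1) = 0.22^(-0.01170) = 1.017873
δ_res = (-25.7 + 1000) × 1.017873 − 1000 = 991.714 − 1000 = -8.29 permil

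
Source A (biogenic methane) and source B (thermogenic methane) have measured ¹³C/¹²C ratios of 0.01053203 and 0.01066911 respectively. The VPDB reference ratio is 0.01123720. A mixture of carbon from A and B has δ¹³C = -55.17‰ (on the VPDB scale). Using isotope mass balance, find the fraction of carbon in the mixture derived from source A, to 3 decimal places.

δ_A = (0.01053203/0.01123720 − 1)×1000 = (0.937247 − 1)×1000 = -62.753‰
δ_B = (0.01066911/0.01123720 − 1)×1000 = (0.949446 − 1)×1000 = -50.554‰
f_A = (δ_mix − δ_B)/(δ_A − δ_B) = (-55.17 − (-50.554))/(-62.753 − (-50.554))
f_A = -4.616 / -12.199 = 0.3784

0.378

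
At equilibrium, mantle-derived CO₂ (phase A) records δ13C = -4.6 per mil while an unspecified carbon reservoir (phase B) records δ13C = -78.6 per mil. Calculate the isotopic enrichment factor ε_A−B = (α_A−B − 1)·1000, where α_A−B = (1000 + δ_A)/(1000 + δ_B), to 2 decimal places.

α_A−B = (1000 + -4.6) / (1000 + -78.6) = 995.4 / 921.4 = 1.080313
ε_A−B = (1.080313 − 1) × 1000 = 80.313 per mil
(The approximation ε ≈ δ_A − δ_B would give 74.0 per mil.)

80.31 per mil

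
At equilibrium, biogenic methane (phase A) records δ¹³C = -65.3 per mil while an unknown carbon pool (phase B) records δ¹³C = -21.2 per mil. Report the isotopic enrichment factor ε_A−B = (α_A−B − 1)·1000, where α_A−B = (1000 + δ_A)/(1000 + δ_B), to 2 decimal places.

-45.06 per mil

α_A−B = (1000 + -65.3) / (1000 + -21.2) = 934.7 / 978.8 = 0.954945
ε_A−B = (0.954945 − 1) × 1000 = -45.055 per mil
(The approximation ε ≈ δ_A − δ_B would give -44.1 per mil.)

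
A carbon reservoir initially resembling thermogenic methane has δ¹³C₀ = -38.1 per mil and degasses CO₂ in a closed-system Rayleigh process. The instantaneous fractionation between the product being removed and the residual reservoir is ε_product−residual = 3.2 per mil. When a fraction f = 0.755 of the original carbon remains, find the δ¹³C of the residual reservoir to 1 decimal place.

-39.0 per mil

Rayleigh residual: δ_res = (δ₀ + 1000)·f^(α−1) − 1000
α = ε/1000 + 1 = 1.00320, so α − 1 = 0.00320
f^(α−1) = 0.755^(0.00320) = 0.999101
δ_res = (-38.1 + 1000) × 0.999101 − 1000 = 961.035 − 1000 = -38.96 per mil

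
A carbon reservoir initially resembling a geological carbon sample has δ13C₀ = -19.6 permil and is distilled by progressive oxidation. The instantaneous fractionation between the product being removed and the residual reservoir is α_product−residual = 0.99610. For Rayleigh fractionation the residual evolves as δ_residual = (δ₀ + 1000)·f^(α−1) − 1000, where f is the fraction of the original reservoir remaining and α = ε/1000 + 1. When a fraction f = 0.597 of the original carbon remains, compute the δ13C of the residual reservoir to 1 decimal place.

Rayleigh residual: δ_res = (δ₀ + 1000)·f^(α−1) − 1000
α − 1 = -0.00390
f^(α−1) = 0.597^(-0.00390) = 1.002014
δ_res = (-19.6 + 1000) × 1.002014 − 1000 = 982.374 − 1000 = -17.63 permil

-17.6 permil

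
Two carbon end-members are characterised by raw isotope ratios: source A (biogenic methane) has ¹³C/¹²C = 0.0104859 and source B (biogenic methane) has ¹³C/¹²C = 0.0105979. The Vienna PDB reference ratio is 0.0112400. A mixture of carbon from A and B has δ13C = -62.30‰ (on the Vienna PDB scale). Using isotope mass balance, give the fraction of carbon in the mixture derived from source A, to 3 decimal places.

0.519

δ_A = (0.0104859/0.0112400 − 1)×1000 = (0.932909 − 1)×1000 = -67.091‰
δ_B = (0.0105979/0.0112400 − 1)×1000 = (0.942874 − 1)×1000 = -57.126‰
f_A = (δ_mix − δ_B)/(δ_A − δ_B) = (-62.30 − (-57.126))/(-67.091 − (-57.126))
f_A = -5.174 / -9.964 = 0.5192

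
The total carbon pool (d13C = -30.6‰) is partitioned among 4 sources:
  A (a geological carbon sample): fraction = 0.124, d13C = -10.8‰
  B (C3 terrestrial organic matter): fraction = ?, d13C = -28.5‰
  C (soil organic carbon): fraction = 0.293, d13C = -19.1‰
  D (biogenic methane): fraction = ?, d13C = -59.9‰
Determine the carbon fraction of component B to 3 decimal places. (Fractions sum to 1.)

0.359

Let f_B and f_D be the unknown fractions; fractions sum to 1 so f_B + f_D = 0.583.
Mass balance: Σ fᵢ·δᵢ = δ_bulk ⇒ f_B·(-28.5) + f_D·(-59.9) = -30.6 − (-6.936) = -23.665
Substitute f_D = 0.583 − f_B:
f_B·(-28.5 − -59.9) = -23.665 − 0.583×(-59.9) = 11.257
f_B = 11.257 / 31.4 = 0.3585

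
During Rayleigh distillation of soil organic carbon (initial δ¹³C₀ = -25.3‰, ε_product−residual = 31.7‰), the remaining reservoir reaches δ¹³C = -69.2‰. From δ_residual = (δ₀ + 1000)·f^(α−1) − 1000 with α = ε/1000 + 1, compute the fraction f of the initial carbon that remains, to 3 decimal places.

0.234

α − 1 = ε/1000 = 0.0317
(δ_res + 1000)/(δ₀ + 1000) = (-69.2 + 1000)/(-25.3 + 1000) = 930.8/974.7 = 0.954961
f = 0.954961^(1/0.0317) = exp(ln(0.954961)/0.0317) = exp(-0.04609/0.0317)
f = exp(-1.4538) = 0.2337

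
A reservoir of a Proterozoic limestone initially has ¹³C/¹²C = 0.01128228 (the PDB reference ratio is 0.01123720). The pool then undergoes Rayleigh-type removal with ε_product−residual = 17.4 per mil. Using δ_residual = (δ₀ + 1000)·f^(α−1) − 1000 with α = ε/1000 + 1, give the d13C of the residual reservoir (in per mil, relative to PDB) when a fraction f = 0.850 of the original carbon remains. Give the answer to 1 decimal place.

1.2 per mil

δ₀ = (0.01128228/0.01123720 − 1)×1000 = (1.004012 − 1)×1000 = 4.012 per mil
α − 1 = ε/1000 = 0.0174
f^(α−1) = 0.850^(0.0174) = 0.997176
δ_res = (4.012 + 1000) × 0.997176 − 1000 = 1001.177 − 1000 = 1.18 per mil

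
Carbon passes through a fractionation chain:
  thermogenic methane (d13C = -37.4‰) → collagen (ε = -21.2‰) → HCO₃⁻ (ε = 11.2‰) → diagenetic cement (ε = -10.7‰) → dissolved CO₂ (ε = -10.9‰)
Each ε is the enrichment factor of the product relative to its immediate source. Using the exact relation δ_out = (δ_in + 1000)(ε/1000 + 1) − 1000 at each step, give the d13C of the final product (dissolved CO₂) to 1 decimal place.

-67.7‰

step 1: δ = (-37.40 + 1000)·(-21.2/1000 + 1) − 1000 = -57.81‰
step 2: δ = (-57.81 + 1000)·(11.2/1000 + 1) − 1000 = -47.25‰
step 3: δ = (-47.25 + 1000)·(-10.7/1000 + 1) − 1000 = -57.45‰
step 4: δ = (-57.45 + 1000)·(-10.9/1000 + 1) − 1000 = -67.72‰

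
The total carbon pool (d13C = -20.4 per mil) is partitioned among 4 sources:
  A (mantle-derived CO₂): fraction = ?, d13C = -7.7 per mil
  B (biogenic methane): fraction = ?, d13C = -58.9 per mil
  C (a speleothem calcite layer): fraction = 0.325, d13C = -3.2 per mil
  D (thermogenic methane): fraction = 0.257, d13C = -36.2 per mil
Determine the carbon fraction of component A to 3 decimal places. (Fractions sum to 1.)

Let f_A and f_B be the unknown fractions; fractions sum to 1 so f_A + f_B = 0.418.
Mass balance: Σ fᵢ·δᵢ = δ_bulk ⇒ f_A·(-7.7) + f_B·(-58.9) = -20.4 − (-10.343) = -10.057
Substitute f_B = 0.418 − f_A:
f_A·(-7.7 − -58.9) = -10.057 − 0.418×(-58.9) = 14.564
f_A = 14.564 / 51.2 = 0.2844

0.284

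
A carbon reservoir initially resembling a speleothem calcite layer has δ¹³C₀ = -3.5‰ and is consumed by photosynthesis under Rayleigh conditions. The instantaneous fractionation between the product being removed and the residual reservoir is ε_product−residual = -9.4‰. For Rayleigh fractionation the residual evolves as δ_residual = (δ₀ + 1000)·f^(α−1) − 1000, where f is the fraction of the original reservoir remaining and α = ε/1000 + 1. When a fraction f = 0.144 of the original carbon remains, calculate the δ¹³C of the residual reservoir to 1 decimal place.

14.8‰

Rayleigh residual: δ_res = (δ₀ + 1000)·f^(α−1) − 1000
α = ε/1000 + 1 = 0.99060, so α − 1 = -0.00940
f^(α−1) = 0.144^(-0.00940) = 1.018384
δ_res = (-3.5 + 1000) × 1.018384 − 1000 = 1014.819 − 1000 = 14.82‰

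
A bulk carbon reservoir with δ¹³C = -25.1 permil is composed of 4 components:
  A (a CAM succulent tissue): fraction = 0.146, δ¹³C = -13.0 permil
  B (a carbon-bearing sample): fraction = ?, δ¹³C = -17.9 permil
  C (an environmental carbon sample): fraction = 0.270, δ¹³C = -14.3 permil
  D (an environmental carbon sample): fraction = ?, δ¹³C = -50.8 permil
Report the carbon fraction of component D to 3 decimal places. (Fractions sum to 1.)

0.270

Let f_D and f_B be the unknown fractions; fractions sum to 1 so f_D + f_B = 0.584.
Mass balance: Σ fᵢ·δᵢ = δ_bulk ⇒ f_D·(-50.8) + f_B·(-17.9) = -25.1 − (-5.759) = -19.341
Substitute f_B = 0.584 − f_D:
f_D·(-50.8 − -17.9) = -19.341 − 0.584×(-17.9) = -8.887
f_D = -8.887 / -32.9 = 0.2701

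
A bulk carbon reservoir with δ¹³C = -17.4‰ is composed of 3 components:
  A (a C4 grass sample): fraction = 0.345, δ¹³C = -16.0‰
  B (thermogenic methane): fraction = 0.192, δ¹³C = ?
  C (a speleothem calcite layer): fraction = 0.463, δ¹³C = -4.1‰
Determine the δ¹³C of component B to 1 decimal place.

-52.0‰

Isotope mass balance: δ_bulk = Σ fᵢ·δᵢ.
-17.4 = 0.345×(-16.0) + 0.192×δ_B + 0.463×(-4.1)
0.192·δ_B = -17.4 − (-7.418) = -9.982
δ_B = -9.982 / 0.192 = -51.99‰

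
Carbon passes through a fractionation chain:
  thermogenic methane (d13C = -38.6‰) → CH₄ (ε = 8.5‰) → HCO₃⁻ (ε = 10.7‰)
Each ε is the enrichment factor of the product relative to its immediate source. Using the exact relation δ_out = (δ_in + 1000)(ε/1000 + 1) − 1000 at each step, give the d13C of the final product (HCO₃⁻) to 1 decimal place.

step 1: δ = (-38.60 + 1000)·(8.5/1000 + 1) − 1000 = -30.43‰
step 2: δ = (-30.43 + 1000)·(10.7/1000 + 1) − 1000 = -20.05‰

-20.1‰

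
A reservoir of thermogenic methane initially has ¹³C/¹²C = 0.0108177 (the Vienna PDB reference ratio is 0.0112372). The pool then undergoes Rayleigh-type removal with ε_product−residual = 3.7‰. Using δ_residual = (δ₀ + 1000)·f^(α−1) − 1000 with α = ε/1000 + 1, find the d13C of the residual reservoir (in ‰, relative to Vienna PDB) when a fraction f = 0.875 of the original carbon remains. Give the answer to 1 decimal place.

-37.8‰

δ₀ = (0.0108177/0.0112372 − 1)×1000 = (0.962669 − 1)×1000 = -37.331‰
α − 1 = ε/1000 = 0.0037
f^(α−1) = 0.875^(0.0037) = 0.999506
δ_res = (-37.331 + 1000) × 0.999506 − 1000 = 962.193 − 1000 = -37.81‰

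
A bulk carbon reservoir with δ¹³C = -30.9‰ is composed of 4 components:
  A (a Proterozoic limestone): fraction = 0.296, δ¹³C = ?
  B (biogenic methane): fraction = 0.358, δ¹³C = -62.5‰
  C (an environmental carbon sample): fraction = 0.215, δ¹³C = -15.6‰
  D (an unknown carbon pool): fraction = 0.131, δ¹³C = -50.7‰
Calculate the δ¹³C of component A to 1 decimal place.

Isotope mass balance: δ_bulk = Σ fᵢ·δᵢ.
-30.9 = 0.296×δ_A + 0.358×(-62.5) + 0.215×(-15.6) + 0.131×(-50.7)
0.296·δ_A = -30.9 − (-32.371) = 1.471
δ_A = 1.471 / 0.296 = 4.97‰

5.0‰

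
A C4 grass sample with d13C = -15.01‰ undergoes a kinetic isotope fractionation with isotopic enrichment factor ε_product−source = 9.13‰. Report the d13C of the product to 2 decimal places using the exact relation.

To first order, δ_product ≈ δ_source + ε = -5.88‰.
Exactly, δ_product = (δ_source + 1000)·(ε/1000 + 1) − 1000.
δ_product = (-15.01 + 1000) × (9.13/1000 + 1) − 1000
δ_product = -6.017‰

-6.02‰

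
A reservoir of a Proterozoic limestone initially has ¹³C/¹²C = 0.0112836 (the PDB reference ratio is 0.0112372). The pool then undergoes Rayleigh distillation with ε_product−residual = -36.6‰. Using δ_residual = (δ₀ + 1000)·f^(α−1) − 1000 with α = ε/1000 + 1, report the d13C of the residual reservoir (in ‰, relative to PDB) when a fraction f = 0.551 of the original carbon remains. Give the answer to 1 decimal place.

26.3‰

δ₀ = (0.0112836/0.0112372 − 1)×1000 = (1.004129 − 1)×1000 = 4.129‰
α − 1 = ε/1000 = -0.0366
f^(α−1) = 0.551^(-0.0366) = 1.022054
δ_res = (4.129 + 1000) × 1.022054 − 1000 = 1026.274 − 1000 = 26.27‰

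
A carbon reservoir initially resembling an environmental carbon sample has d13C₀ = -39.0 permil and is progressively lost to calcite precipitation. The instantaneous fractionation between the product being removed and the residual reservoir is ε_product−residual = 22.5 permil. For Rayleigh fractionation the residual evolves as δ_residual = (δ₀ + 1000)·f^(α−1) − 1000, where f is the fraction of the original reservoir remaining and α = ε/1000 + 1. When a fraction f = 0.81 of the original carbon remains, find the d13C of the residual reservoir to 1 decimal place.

Rayleigh residual: δ_res = (δ₀ + 1000)·f^(α−1) − 1000
α = ε/1000 + 1 = 1.02250, so α − 1 = 0.02250
f^(α−1) = 0.81^(0.02250) = 0.995270
δ_res = (-39.0 + 1000) × 0.995270 − 1000 = 956.454 − 1000 = -43.55 permil

-43.5 permil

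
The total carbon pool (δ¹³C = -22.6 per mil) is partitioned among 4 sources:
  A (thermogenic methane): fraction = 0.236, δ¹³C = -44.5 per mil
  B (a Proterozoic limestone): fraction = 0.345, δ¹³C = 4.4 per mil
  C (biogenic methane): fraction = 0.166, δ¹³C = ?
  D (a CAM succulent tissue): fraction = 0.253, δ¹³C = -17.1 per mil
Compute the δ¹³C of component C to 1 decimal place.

Isotope mass balance: δ_bulk = Σ fᵢ·δᵢ.
-22.6 = 0.236×(-44.5) + 0.345×(4.4) + 0.166×δ_C + 0.253×(-17.1)
0.166·δ_C = -22.6 − (-13.310) = -9.290
δ_C = -9.290 / 0.166 = -55.96 per mil

-56.0 per mil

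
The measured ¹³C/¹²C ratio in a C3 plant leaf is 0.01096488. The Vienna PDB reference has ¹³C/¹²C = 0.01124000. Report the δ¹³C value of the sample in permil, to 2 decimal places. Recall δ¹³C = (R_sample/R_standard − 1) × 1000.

δ¹³C = (R_sample / R_standard − 1) × 1000
R_sample / R_standard = 0.01096488 / 0.01124000 = 0.975523
δ¹³C = (0.975523 − 1) × 1000 = -24.477 permil

-24.48 permil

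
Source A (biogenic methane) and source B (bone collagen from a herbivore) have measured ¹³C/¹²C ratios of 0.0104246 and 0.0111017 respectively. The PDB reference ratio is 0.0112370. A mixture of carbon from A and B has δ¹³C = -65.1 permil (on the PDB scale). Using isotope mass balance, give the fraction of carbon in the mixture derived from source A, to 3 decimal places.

0.881

δ_A = (0.0104246/0.0112370 − 1)×1000 = (0.927703 − 1)×1000 = -72.297 permil
δ_B = (0.0111017/0.0112370 − 1)×1000 = (0.987959 − 1)×1000 = -12.041 permil
f_A = (δ_mix − δ_B)/(δ_A − δ_B) = (-65.1 − (-12.041))/(-72.297 − (-12.041))
f_A = -53.059 / -60.256 = 0.8806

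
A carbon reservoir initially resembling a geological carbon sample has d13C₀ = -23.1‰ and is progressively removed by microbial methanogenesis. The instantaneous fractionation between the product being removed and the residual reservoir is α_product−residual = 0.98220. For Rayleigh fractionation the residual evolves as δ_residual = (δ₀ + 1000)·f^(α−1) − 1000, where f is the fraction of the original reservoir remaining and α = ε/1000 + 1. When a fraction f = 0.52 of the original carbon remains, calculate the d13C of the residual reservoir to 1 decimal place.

-11.7‰

Rayleigh residual: δ_res = (δ₀ + 1000)·f^(α−1) − 1000
α − 1 = -0.01780
f^(α−1) = 0.52^(-0.01780) = 1.011708
δ_res = (-23.1 + 1000) × 1.011708 − 1000 = 988.337 − 1000 = -11.66‰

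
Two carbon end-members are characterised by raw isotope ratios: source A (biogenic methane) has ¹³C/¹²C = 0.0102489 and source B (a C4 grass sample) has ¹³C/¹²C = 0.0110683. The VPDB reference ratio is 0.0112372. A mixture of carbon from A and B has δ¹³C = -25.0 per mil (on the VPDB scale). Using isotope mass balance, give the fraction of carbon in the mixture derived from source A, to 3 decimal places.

0.137

δ_A = (0.0102489/0.0112372 − 1)×1000 = (0.912051 − 1)×1000 = -87.949 per mil
δ_B = (0.0110683/0.0112372 − 1)×1000 = (0.984970 − 1)×1000 = -15.030 per mil
f_A = (δ_mix − δ_B)/(δ_A − δ_B) = (-25.0 − (-15.030))/(-87.949 − (-15.030))
f_A = -9.970 / -72.919 = 0.1367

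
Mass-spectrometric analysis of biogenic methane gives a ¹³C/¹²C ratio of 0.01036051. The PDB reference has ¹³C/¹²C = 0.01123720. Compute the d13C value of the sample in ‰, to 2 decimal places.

-78.02‰

d13C = (R_sample / R_standard − 1) × 1000
R_sample / R_standard = 0.01036051 / 0.01123720 = 0.921983
d13C = (0.921983 − 1) × 1000 = -78.017‰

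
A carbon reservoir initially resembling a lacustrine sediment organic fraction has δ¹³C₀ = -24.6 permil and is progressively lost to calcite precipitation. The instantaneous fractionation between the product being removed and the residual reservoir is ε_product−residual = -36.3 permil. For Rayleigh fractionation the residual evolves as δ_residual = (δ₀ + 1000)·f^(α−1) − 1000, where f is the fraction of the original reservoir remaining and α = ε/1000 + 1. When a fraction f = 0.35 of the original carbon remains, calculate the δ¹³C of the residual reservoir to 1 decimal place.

13.3 permil

Rayleigh residual: δ_res = (δ₀ + 1000)·f^(α−1) − 1000
α = ε/1000 + 1 = 0.96370, so α − 1 = -0.03630
f^(α−1) = 0.35^(-0.03630) = 1.038844
δ_res = (-24.6 + 1000) × 1.038844 − 1000 = 1013.288 − 1000 = 13.29 permil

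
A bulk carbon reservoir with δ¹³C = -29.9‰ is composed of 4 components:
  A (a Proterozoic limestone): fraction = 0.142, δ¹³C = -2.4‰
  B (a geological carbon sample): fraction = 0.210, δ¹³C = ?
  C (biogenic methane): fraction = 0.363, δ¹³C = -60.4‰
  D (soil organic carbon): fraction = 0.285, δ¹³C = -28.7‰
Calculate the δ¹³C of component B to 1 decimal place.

Isotope mass balance: δ_bulk = Σ fᵢ·δᵢ.
-29.9 = 0.142×(-2.4) + 0.210×δ_B + 0.363×(-60.4) + 0.285×(-28.7)
0.210·δ_B = -29.9 − (-30.445) = 0.546
δ_B = 0.546 / 0.210 = 2.60‰

2.6‰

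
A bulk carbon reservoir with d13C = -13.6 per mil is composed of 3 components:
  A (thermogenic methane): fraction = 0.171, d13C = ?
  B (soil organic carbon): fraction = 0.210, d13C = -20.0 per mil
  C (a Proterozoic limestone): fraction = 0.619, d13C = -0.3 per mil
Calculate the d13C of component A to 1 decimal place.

Isotope mass balance: δ_bulk = Σ fᵢ·δᵢ.
-13.6 = 0.171×δ_A + 0.210×(-20.0) + 0.619×(-0.3)
0.171·δ_A = -13.6 − (-4.386) = -9.214
δ_A = -9.214 / 0.171 = -53.88 per mil

-53.9 per mil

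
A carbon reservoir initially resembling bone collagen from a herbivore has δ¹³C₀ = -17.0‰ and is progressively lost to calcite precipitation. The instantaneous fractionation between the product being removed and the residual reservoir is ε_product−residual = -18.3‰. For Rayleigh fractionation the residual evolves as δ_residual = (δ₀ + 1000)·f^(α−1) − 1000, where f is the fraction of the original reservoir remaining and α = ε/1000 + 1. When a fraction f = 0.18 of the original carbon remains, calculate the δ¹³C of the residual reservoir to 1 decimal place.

Rayleigh residual: δ_res = (δ₀ + 1000)·f^(α−1) − 1000
α = ε/1000 + 1 = 0.98170, so α − 1 = -0.01830
f^(α−1) = 0.18^(-0.01830) = 1.031878
δ_res = (-17.0 + 1000) × 1.031878 − 1000 = 1014.336 − 1000 = 14.34‰

14.3‰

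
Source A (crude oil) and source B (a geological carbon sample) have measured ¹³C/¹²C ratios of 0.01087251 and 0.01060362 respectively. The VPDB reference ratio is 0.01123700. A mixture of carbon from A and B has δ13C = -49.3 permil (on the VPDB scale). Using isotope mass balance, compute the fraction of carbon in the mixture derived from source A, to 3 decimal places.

δ_A = (0.01087251/0.01123700 − 1)×1000 = (0.967563 − 1)×1000 = -32.437 permil
δ_B = (0.01060362/0.01123700 − 1)×1000 = (0.943634 − 1)×1000 = -56.366 permil
f_A = (δ_mix − δ_B)/(δ_A − δ_B) = (-49.3 − (-56.366))/(-32.437 − (-56.366))
f_A = 7.066 / 23.929 = 0.2953

0.295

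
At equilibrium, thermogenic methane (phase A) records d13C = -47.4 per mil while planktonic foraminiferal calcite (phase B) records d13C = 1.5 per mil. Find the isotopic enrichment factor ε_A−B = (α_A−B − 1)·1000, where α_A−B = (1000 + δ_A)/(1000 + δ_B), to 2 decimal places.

-48.83 per mil

α_A−B = (1000 + -47.4) / (1000 + 1.5) = 952.6 / 1001.5 = 0.951173
ε_A−B = (0.951173 − 1) × 1000 = -48.827 per mil
(The approximation ε ≈ δ_A − δ_B would give -48.9 per mil.)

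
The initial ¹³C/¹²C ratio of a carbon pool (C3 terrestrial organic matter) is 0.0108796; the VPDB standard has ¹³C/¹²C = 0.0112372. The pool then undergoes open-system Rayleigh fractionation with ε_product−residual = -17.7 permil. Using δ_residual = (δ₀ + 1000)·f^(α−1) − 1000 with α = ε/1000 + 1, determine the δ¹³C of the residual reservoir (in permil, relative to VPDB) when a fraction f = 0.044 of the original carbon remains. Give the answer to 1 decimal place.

23.2 permil

δ₀ = (0.0108796/0.0112372 − 1)×1000 = (0.968177 − 1)×1000 = -31.823 permil
α − 1 = ε/1000 = -0.0177
f^(α−1) = 0.044^(-0.0177) = 1.056844
δ_res = (-31.823 + 1000) × 1.056844 − 1000 = 1023.212 − 1000 = 23.21 permil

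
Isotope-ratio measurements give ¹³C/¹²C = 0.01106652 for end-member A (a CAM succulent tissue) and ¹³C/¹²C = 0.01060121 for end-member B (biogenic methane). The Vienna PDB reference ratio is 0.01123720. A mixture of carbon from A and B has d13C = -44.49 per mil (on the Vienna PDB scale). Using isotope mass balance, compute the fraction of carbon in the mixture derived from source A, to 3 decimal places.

δ_A = (0.01106652/0.01123720 − 1)×1000 = (0.984811 − 1)×1000 = -15.189 per mil
δ_B = (0.01060121/0.01123720 − 1)×1000 = (0.943403 − 1)×1000 = -56.597 per mil
f_A = (δ_mix − δ_B)/(δ_A − δ_B) = (-44.49 − (-56.597))/(-15.189 − (-56.597))
f_A = 12.107 / 41.408 = 0.2924

0.292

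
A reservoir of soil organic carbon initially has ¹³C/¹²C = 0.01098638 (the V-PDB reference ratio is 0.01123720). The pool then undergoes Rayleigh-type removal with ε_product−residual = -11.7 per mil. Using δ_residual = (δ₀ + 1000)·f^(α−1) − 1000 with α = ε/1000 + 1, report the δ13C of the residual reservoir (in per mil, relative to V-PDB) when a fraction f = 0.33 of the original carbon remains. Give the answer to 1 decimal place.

δ₀ = (0.01098638/0.01123720 − 1)×1000 = (0.977679 − 1)×1000 = -22.321 per mil
α − 1 = ε/1000 = -0.0117
f^(α−1) = 0.33^(-0.0117) = 1.013056
δ_res = (-22.321 + 1000) × 1.013056 − 1000 = 990.444 − 1000 = -9.56 per mil

-9.6 per mil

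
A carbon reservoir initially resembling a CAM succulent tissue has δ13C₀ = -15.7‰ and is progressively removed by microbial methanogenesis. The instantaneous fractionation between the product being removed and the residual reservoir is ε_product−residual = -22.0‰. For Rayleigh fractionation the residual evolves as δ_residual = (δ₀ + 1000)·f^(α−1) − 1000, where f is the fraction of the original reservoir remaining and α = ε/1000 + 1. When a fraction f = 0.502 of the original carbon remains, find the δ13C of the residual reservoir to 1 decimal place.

Rayleigh residual: δ_res = (δ₀ + 1000)·f^(α−1) − 1000
α = ε/1000 + 1 = 0.97800, so α − 1 = -0.02200
f^(α−1) = 0.502^(-0.02200) = 1.015277
δ_res = (-15.7 + 1000) × 1.015277 − 1000 = 999.337 − 1000 = -0.66‰

-0.7‰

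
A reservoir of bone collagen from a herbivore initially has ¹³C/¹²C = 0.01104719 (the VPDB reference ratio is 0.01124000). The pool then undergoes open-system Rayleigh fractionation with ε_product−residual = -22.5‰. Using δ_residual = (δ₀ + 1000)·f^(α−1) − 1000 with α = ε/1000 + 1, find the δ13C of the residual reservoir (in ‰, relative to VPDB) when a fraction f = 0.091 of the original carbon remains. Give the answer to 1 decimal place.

37.3‰

δ₀ = (0.01104719/0.01124000 − 1)×1000 = (0.982846 − 1)×1000 = -17.154‰
α − 1 = ε/1000 = -0.0225
f^(α−1) = 0.091^(-0.0225) = 1.055411
δ_res = (-17.154 + 1000) × 1.055411 − 1000 = 1037.306 − 1000 = 37.31‰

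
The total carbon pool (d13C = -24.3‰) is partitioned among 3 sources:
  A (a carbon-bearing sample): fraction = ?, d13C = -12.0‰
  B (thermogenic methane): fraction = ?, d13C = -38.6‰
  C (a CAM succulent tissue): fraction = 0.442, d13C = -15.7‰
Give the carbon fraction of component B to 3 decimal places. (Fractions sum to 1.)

Let f_B and f_A be the unknown fractions; fractions sum to 1 so f_B + f_A = 0.558.
Mass balance: Σ fᵢ·δᵢ = δ_bulk ⇒ f_B·(-38.6) + f_A·(-12.0) = -24.3 − (-6.939) = -17.361
Substitute f_A = 0.558 − f_B:
f_B·(-38.6 − -12.0) = -17.361 − 0.558×(-12.0) = -10.665
f_B = -10.665 / -26.6 = 0.4009

0.401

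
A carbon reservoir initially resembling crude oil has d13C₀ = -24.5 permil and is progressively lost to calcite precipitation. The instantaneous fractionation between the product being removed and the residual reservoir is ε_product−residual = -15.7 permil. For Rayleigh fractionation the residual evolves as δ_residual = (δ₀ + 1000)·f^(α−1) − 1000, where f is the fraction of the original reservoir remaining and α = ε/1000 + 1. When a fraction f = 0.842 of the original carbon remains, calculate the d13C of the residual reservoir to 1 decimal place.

-21.9 permil

Rayleigh residual: δ_res = (δ₀ + 1000)·f^(α−1) − 1000
α = ε/1000 + 1 = 0.98430, so α − 1 = -0.01570
f^(α−1) = 0.842^(-0.01570) = 1.002704
δ_res = (-24.5 + 1000) × 1.002704 − 1000 = 978.137 − 1000 = -21.86 permil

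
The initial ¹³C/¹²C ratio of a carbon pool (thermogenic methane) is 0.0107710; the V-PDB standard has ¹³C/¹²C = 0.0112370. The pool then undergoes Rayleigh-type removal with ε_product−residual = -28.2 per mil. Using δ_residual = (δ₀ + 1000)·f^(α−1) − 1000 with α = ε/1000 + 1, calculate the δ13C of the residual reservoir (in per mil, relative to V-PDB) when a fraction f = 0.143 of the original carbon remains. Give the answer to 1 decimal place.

12.6 per mil

δ₀ = (0.0107710/0.0112370 − 1)×1000 = (0.958530 − 1)×1000 = -41.470 per mil
α − 1 = ε/1000 = -0.0282
f^(α−1) = 0.143^(-0.0282) = 1.056378
δ_res = (-41.470 + 1000) × 1.056378 − 1000 = 1012.570 − 1000 = 12.57 per mil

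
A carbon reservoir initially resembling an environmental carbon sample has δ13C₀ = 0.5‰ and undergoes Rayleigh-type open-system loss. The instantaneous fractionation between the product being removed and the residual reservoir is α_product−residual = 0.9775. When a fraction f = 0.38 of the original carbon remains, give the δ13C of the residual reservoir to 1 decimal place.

22.5‰

Rayleigh residual: δ_res = (δ₀ + 1000)·f^(α−1) − 1000
α − 1 = -0.02250
f^(α−1) = 0.38^(-0.02250) = 1.022009
δ_res = (0.5 + 1000) × 1.022009 − 1000 = 1022.520 − 1000 = 22.52‰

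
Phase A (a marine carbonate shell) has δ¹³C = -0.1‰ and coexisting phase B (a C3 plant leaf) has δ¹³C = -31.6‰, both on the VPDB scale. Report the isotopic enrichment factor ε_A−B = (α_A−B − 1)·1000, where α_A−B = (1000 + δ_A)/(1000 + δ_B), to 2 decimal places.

32.53‰

α_A−B = (1000 + -0.1) / (1000 + -31.6) = 999.9 / 968.4 = 1.032528
ε_A−B = (1.032528 − 1) × 1000 = 32.528‰
(The approximation ε ≈ δ_A − δ_B would give 31.5‰.)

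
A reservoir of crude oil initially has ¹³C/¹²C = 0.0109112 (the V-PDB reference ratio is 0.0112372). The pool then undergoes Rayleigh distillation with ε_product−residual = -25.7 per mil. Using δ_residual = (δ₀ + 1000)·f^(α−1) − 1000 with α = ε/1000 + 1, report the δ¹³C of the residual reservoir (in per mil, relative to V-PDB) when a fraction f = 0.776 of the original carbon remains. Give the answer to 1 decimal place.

-22.7 per mil

δ₀ = (0.0109112/0.0112372 − 1)×1000 = (0.970989 − 1)×1000 = -29.011 per mil
α − 1 = ε/1000 = -0.0257
f^(α−1) = 0.776^(-0.0257) = 1.006539
δ_res = (-29.011 + 1000) × 1.006539 − 1000 = 977.338 − 1000 = -22.66 per mil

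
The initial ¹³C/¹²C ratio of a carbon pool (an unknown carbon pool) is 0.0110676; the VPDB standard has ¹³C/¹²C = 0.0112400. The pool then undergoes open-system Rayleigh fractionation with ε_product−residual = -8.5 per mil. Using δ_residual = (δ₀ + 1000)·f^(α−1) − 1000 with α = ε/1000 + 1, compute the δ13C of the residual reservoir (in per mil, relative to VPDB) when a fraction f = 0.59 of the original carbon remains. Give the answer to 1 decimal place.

δ₀ = (0.0110676/0.0112400 − 1)×1000 = (0.984662 − 1)×1000 = -15.338 per mil
α − 1 = ε/1000 = -0.0085
f^(α−1) = 0.59^(-0.0085) = 1.004495
δ_res = (-15.338 + 1000) × 1.004495 − 1000 = 989.088 − 1000 = -10.91 per mil

-10.9 per mil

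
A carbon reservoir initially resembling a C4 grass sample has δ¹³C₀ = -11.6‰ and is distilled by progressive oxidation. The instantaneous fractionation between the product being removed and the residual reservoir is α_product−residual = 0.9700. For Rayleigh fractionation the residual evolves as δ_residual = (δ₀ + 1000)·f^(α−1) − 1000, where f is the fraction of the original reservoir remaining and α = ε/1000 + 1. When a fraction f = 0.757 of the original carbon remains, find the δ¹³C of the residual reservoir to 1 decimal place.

Rayleigh residual: δ_res = (δ₀ + 1000)·f^(α−1) − 1000
α − 1 = -0.03000
f^(α−1) = 0.757^(-0.03000) = 1.008387
δ_res = (-11.6 + 1000) × 1.008387 − 1000 = 996.689 − 1000 = -3.31‰

-3.3‰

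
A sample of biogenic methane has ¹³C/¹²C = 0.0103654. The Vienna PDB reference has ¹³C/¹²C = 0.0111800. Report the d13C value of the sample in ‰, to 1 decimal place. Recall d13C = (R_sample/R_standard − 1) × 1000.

-72.9‰

d13C = (R_sample / R_standard − 1) × 1000
R_sample / R_standard = 0.0103654 / 0.0111800 = 0.927138
d13C = (0.927138 − 1) × 1000 = -72.86‰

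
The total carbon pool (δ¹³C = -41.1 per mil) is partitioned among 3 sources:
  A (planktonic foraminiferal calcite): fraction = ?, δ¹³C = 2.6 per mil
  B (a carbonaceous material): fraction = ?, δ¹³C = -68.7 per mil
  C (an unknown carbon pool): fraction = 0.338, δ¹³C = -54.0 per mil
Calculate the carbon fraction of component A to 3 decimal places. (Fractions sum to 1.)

Let f_A and f_B be the unknown fractions; fractions sum to 1 so f_A + f_B = 0.662.
Mass balance: Σ fᵢ·δᵢ = δ_bulk ⇒ f_A·(2.6) + f_B·(-68.7) = -41.1 − (-18.252) = -22.848
Substitute f_B = 0.662 − f_A:
f_A·(2.6 − -68.7) = -22.848 − 0.662×(-68.7) = 22.631
f_A = 22.631 / 71.3 = 0.3174

0.317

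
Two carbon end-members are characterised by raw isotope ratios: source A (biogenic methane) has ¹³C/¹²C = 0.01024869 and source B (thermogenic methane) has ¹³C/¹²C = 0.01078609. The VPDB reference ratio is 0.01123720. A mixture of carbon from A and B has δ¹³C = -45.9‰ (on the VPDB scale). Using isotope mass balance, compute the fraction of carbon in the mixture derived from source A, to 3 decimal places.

0.120

δ_A = (0.01024869/0.01123720 − 1)×1000 = (0.912032 − 1)×1000 = -87.968‰
δ_B = (0.01078609/0.01123720 − 1)×1000 = (0.959856 − 1)×1000 = -40.144‰
f_A = (δ_mix − δ_B)/(δ_A − δ_B) = (-45.9 − (-40.144))/(-87.968 − (-40.144))
f_A = -5.756 / -47.823 = 0.1204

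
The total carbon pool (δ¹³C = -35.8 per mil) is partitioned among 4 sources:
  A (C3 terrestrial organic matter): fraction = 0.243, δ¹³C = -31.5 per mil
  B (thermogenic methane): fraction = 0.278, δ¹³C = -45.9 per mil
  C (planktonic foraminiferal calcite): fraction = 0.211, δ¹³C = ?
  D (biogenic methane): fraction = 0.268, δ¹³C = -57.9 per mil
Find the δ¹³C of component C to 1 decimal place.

0.6 per mil

Isotope mass balance: δ_bulk = Σ fᵢ·δᵢ.
-35.8 = 0.243×(-31.5) + 0.278×(-45.9) + 0.211×δ_C + 0.268×(-57.9)
0.211·δ_C = -35.8 − (-35.932) = 0.132
δ_C = 0.132 / 0.211 = 0.63 per mil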